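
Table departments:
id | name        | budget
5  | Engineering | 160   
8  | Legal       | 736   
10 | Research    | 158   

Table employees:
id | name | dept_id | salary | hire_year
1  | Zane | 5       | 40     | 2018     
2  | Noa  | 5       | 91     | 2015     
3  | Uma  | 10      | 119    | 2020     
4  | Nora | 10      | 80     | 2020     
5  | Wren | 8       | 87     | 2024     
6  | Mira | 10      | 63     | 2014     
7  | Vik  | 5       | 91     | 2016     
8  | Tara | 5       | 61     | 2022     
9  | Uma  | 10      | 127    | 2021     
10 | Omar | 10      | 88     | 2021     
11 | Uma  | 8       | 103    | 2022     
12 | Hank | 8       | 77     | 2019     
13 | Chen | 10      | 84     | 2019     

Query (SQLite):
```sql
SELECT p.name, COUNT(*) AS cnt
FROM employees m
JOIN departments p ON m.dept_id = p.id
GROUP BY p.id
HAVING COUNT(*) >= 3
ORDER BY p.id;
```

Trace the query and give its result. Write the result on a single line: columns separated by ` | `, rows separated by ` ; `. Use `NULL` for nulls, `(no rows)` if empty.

Join each employees row to its departments via dept_id.
Group joined rows by departments.id; compute COUNT(*) per group.
HAVING: keep groups with count ≥ 3.
  5: ids {1, 2, 7, 8} → COUNT(*)=4
  8: ids {5, 11, 12} → COUNT(*)=3
  10: ids {3, 4, 6, 9, 10, 13} → COUNT(*)=6

Engineering | 4 ; Legal | 3 ; Research | 6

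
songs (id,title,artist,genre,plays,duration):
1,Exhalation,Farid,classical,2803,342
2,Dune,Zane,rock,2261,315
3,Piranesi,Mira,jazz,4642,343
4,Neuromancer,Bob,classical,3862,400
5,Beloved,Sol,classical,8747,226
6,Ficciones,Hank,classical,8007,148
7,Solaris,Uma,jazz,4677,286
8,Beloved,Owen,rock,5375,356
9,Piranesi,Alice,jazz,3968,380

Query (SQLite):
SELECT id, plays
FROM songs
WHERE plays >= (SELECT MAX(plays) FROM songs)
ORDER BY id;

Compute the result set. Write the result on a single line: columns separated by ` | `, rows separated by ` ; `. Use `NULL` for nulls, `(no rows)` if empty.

Scalar subquery: MAX(plays) over all songs rows = 8747.
Keep rows where plays >= that value.

5 | 8747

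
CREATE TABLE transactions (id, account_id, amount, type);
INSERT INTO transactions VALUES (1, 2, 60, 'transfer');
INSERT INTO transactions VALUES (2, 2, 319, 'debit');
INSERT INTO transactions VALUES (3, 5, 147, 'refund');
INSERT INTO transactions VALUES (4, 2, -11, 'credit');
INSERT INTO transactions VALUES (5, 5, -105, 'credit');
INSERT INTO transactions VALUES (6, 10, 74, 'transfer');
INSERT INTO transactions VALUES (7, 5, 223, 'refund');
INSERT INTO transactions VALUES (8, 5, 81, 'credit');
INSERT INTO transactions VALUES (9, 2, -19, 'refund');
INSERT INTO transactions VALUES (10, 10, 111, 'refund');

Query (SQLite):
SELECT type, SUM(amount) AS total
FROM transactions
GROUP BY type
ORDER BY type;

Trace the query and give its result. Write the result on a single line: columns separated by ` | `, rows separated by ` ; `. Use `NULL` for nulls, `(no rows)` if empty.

Partition transactions by type; compute SUM(amount) within each group.
  credit: ids {4, 5, 8} → SUM(amount)=-35
  debit: ids {2} → SUM(amount)=319
  refund: ids {3, 7, 9, 10} → SUM(amount)=462
  transfer: ids {1, 6} → SUM(amount)=134

credit | -35 ; debit | 319 ; refund | 462 ; transfer | 134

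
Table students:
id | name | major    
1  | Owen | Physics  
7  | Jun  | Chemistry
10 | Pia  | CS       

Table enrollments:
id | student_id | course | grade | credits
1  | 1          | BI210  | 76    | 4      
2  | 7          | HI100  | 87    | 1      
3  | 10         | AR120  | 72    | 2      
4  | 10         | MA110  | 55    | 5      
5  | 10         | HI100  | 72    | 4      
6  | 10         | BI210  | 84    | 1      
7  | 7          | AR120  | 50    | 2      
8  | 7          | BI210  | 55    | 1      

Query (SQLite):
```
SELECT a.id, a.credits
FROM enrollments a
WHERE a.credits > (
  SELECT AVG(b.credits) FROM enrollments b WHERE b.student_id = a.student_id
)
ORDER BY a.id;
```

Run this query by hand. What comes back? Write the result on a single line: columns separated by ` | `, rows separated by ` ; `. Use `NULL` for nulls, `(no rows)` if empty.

For each enrollments row a, compute AVG(credits) over rows sharing a.student_id.
Keep row a if a.credits > that per-group AVG.
  student_id=1: AVG(credits) = 4.0
  student_id=7: AVG(credits) = 1.333333
  student_id=10: AVG(credits) = 3.0

4 | 5 ; 5 | 4 ; 7 | 2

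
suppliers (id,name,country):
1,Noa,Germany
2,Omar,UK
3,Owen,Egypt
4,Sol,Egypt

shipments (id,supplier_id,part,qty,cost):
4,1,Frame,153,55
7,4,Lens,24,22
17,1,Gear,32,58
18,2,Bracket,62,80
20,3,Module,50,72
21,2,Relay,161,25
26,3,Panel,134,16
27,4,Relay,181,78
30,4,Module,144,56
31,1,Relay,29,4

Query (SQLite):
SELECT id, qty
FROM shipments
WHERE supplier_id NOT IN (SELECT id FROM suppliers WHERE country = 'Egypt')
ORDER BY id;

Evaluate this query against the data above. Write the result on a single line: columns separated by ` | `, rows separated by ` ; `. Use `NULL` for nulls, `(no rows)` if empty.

4 | 153 ; 17 | 32 ; 18 | 62 ; 21 | 161 ; 31 | 29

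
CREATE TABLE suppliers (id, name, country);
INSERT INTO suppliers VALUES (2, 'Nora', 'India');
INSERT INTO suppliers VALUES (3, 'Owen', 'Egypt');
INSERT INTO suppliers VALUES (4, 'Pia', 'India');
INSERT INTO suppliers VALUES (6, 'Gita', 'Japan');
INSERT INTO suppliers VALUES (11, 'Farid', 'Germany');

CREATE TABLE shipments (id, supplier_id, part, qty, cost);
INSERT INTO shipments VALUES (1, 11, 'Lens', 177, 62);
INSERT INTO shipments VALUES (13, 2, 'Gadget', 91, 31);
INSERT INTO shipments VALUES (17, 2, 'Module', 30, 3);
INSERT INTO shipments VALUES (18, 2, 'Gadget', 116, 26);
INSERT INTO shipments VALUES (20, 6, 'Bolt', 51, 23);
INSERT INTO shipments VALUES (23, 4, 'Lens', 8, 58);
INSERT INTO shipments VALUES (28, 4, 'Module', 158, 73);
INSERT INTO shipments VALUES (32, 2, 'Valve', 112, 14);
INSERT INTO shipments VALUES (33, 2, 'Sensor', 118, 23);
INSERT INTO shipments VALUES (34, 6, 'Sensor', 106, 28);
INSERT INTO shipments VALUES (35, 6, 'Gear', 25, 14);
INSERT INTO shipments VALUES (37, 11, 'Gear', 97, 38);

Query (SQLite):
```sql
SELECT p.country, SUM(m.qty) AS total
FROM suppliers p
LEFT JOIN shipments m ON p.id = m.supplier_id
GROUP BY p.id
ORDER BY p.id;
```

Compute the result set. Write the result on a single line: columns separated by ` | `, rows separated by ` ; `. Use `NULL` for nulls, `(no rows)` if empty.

LEFT JOIN keeps every suppliers row; unmatched ones get NULL for shipments columns.
Group by suppliers.id and compute SUM(m.qty). SUM over an all-NULL group is NULL.
  2: ids {13, 17, 18, 32, 33} → SUM(m.qty)=467
  3: ids {—} → SUM(m.qty)=NULL
  4: ids {23, 28} → SUM(m.qty)=166
  6: ids {20, 34, 35} → SUM(m.qty)=182
  11: ids {1, 37} → SUM(m.qty)=274

India | 467 ; Egypt | NULL ; India | 166 ; Japan | 182 ; Germany | 274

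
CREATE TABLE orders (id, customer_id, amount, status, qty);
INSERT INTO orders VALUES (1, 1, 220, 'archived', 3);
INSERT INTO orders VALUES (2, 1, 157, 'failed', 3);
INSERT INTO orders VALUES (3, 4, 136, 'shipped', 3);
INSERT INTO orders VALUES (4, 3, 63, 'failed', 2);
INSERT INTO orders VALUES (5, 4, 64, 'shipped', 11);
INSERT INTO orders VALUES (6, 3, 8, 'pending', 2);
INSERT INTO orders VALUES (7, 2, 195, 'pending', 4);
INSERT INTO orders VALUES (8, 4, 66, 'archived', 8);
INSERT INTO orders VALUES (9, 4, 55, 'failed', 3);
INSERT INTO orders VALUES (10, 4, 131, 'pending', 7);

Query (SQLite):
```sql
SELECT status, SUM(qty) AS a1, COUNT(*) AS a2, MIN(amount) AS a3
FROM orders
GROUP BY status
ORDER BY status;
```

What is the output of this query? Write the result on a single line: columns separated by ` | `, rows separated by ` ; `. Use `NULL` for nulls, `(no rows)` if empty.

Group orders by status.
Per group compute: SUM(qty), COUNT(*), MIN(amount).
  archived: ids {1, 8} → SUM(qty)=11, COUNT(*)=2, MIN(amount)=66
  failed: ids {2, 4, 9} → SUM(qty)=8, COUNT(*)=3, MIN(amount)=55
  pending: ids {6, 7, 10} → SUM(qty)=13, COUNT(*)=3, MIN(amount)=8
  shipped: ids {3, 5} → SUM(qty)=14, COUNT(*)=2, MIN(amount)=64

archived | 11 | 2 | 66 ; failed | 8 | 3 | 55 ; pending | 13 | 3 | 8 ; shipped | 14 | 2 | 64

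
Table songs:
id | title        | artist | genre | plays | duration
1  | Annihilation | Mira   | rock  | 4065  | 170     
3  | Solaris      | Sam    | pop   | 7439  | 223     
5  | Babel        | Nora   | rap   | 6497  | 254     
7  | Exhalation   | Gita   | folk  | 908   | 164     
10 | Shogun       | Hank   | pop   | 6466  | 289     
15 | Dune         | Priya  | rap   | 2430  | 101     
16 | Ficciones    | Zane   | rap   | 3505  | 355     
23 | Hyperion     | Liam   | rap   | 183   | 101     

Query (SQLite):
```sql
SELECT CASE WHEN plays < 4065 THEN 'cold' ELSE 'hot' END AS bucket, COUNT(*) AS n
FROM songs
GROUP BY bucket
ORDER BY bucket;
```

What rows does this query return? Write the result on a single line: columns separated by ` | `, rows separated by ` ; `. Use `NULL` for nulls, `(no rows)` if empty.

cold | 4 ; hot | 4

Bucket rows by plays < 4065 → 'cold' else 'hot'; count each bucket.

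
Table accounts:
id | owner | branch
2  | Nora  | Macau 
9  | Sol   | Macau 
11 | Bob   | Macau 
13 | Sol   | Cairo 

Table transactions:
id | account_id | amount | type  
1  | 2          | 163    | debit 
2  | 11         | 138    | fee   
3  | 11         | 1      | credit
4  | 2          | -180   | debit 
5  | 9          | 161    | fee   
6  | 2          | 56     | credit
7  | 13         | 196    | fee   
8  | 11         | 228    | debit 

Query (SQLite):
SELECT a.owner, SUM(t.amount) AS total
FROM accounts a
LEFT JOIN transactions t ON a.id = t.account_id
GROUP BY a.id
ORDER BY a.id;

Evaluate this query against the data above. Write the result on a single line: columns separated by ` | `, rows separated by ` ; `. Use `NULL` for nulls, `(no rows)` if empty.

Nora | 39 ; Sol | 161 ; Bob | 367 ; Sol | 196

LEFT JOIN keeps every accounts row; unmatched ones get NULL for transactions columns.
Group by accounts.id and compute SUM(t.amount). SUM over an all-NULL group is NULL.
  2: ids {1, 4, 6} → SUM(t.amount)=39
  9: ids {5} → SUM(t.amount)=161
  11: ids {2, 3, 8} → SUM(t.amount)=367
  13: ids {7} → SUM(t.amount)=196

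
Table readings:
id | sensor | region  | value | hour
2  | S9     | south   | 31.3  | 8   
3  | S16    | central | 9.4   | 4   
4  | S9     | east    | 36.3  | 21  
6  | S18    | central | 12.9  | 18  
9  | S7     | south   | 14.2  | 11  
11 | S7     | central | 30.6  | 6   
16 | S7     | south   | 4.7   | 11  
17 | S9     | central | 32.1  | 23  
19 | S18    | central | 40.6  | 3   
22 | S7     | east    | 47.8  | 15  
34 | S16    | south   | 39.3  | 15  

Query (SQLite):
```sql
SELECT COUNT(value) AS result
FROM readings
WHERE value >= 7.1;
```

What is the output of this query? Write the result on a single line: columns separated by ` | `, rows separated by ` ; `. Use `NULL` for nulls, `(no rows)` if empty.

Rows where value >= 7.1 → value values: [31.3, 9.4, 36.3, 12.9, 14.2, 30.6, 32.1, 40.6, 47.8, 39.3].
COUNT(value) counts non-NULL values → 10.

10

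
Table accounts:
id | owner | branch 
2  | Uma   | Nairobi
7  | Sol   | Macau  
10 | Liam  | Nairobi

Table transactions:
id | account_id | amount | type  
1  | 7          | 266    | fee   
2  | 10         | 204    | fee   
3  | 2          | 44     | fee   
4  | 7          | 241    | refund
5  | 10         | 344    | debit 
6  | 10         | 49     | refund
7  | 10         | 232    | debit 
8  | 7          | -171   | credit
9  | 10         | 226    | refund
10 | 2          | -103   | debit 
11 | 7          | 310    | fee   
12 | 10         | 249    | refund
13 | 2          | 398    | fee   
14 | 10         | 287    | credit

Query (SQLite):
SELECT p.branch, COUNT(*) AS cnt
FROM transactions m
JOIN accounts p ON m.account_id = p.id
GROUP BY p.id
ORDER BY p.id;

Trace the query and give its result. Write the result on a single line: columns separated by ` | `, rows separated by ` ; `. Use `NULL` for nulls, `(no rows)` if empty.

Join each transactions row to its accounts via account_id.
Group joined rows by accounts.id; compute COUNT(*) per group.
  2: ids {3, 10, 13} → COUNT(*)=3
  7: ids {1, 4, 8, 11} → COUNT(*)=4
  10: ids {2, 5, 6, 7, 9, 12, 14} → COUNT(*)=7

Nairobi | 3 ; Macau | 4 ; Nairobi | 7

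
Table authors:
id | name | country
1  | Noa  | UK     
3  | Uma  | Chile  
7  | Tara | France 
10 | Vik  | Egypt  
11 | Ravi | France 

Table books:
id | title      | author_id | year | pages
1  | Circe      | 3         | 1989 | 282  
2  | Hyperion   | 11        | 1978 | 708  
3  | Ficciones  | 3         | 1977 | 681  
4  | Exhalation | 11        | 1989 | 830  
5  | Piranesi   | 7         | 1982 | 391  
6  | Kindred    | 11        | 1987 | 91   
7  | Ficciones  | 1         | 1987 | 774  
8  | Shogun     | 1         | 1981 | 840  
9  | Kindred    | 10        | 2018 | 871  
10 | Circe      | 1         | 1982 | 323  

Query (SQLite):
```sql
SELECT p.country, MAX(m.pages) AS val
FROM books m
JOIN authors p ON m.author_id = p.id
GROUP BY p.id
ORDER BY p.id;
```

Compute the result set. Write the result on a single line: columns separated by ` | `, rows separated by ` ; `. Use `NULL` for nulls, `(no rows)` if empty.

Join each books row to its authors via author_id.
Group joined rows by authors.id; compute MAX(m.pages) per group.
  1: ids {7, 8, 10} → MAX(m.pages)=840
  3: ids {1, 3} → MAX(m.pages)=681
  7: ids {5} → MAX(m.pages)=391
  10: ids {9} → MAX(m.pages)=871
  11: ids {2, 4, 6} → MAX(m.pages)=830

UK | 840 ; Chile | 681 ; France | 391 ; Egypt | 871 ; France | 830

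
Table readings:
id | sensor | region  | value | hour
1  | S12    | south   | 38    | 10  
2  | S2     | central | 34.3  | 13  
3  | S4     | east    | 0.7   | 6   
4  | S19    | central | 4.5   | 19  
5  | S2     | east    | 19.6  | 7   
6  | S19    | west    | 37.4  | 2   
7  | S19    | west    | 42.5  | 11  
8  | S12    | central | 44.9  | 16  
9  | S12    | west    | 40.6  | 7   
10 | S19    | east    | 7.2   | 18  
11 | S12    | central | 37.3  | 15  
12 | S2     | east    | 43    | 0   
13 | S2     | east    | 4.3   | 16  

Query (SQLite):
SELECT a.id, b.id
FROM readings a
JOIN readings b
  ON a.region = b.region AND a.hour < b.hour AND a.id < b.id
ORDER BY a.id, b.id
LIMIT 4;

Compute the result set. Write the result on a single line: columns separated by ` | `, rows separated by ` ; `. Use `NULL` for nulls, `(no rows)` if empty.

2 | 4 ; 2 | 8 ; 2 | 11 ; 3 | 5

Pairs (a,b) with same region, a.hour < b.hour, a.id < b.id.
region groups: central:{2,4,8,11} east:{3,5,10,12,13} south:{1} west:{6,7,9}
Ordered by (a.id, b.id); first 4.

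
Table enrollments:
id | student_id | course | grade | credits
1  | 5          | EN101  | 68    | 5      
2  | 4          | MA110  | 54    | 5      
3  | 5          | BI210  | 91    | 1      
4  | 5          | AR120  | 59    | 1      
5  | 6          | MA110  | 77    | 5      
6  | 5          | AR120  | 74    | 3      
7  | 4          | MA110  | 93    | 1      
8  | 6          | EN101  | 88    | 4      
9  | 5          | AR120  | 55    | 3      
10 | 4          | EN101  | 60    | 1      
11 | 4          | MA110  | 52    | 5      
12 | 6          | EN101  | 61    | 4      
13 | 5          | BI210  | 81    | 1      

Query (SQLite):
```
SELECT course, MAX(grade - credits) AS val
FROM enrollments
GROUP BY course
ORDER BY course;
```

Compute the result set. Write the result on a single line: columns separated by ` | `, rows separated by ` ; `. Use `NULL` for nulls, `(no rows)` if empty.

For each row compute grade - credits.
Group by course; take MAX of the expression per group.
  AR120: ids {4, 6, 9} → MAX(grade - credits)=71
  BI210: ids {3, 13} → MAX(grade - credits)=90
  EN101: ids {1, 8, 10, 12} → MAX(grade - credits)=84
  MA110: ids {2, 5, 7, 11} → MAX(grade - credits)=92

AR120 | 71 ; BI210 | 90 ; EN101 | 84 ; MA110 | 92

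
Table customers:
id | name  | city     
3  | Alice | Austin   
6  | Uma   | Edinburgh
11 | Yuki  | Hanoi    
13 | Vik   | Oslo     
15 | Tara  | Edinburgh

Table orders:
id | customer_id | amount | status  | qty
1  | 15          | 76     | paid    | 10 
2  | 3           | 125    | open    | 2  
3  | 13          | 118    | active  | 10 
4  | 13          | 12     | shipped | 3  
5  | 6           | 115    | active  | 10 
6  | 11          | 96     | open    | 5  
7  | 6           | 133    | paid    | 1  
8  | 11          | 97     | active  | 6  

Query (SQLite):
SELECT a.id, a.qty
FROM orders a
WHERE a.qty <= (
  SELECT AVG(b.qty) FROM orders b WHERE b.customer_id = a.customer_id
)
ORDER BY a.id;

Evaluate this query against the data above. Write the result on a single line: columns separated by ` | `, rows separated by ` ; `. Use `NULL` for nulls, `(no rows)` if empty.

For each orders row a, compute AVG(qty) over rows sharing a.customer_id.
Keep row a if a.qty <= that per-group AVG.
  customer_id=3: AVG(qty) = 2.0
  customer_id=6: AVG(qty) = 5.5
  customer_id=11: AVG(qty) = 5.5
  customer_id=13: AVG(qty) = 6.5
  customer_id=15: AVG(qty) = 10.0

1 | 10 ; 2 | 2 ; 4 | 3 ; 6 | 5 ; 7 | 1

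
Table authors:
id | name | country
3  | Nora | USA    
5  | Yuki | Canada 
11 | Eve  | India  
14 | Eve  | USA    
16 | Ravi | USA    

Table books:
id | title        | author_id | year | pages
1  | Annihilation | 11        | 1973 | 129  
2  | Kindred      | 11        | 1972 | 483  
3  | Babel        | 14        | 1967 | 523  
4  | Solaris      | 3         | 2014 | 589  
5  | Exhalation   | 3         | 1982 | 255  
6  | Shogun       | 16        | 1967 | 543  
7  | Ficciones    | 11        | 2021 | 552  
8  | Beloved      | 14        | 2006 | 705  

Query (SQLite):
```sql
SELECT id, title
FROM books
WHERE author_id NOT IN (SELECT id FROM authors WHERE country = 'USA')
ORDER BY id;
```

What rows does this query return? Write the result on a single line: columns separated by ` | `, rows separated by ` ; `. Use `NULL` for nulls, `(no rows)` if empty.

Inner query: authors.id where country = 'USA'.
Outer: keep books rows whose author_id is not in that set.
Inner query → {3, 14, 16}

1 | Annihilation ; 2 | Kindred ; 7 | Ficciones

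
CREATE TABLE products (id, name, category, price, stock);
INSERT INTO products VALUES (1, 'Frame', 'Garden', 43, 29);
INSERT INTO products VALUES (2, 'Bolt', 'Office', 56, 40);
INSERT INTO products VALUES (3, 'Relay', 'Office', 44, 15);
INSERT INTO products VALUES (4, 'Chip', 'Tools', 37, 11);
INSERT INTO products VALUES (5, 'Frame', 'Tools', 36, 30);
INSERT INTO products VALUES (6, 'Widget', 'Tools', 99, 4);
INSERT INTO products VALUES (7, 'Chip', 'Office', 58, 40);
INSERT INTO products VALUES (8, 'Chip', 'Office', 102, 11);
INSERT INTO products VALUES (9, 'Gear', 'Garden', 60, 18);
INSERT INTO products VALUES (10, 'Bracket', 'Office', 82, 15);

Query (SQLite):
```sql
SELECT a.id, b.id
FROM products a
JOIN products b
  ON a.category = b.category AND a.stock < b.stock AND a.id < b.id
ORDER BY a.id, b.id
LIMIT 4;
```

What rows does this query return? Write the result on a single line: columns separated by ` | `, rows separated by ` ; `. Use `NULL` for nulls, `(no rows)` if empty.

Pairs (a,b) with same category, a.stock < b.stock, a.id < b.id.
category groups: Garden:{1,9} Office:{2,3,7,8,10} Tools:{4,5,6}
Ordered by (a.id, b.id); first 4.

3 | 7 ; 4 | 5 ; 8 | 10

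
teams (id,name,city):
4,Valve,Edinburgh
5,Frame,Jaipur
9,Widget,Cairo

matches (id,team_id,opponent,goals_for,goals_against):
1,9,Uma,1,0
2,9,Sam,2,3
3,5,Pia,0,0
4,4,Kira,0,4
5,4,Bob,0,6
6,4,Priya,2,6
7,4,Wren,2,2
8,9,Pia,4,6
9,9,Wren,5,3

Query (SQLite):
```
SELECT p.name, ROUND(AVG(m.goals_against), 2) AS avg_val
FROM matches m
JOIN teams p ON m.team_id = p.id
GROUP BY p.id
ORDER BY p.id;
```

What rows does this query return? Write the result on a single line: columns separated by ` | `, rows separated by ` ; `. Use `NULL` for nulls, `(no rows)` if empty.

Join each matches row to its teams via team_id.
Group joined rows by teams.id; compute ROUND(AVG(m.goals_against), 2) per group.
  4: ids {4, 5, 6, 7} → ROUND(AVG(m.goals_against), 2)=4.5
  5: ids {3} → ROUND(AVG(m.goals_against), 2)=0
  9: ids {1, 2, 8, 9} → ROUND(AVG(m.goals_against), 2)=3

Valve | 4.5 ; Frame | 0 ; Widget | 3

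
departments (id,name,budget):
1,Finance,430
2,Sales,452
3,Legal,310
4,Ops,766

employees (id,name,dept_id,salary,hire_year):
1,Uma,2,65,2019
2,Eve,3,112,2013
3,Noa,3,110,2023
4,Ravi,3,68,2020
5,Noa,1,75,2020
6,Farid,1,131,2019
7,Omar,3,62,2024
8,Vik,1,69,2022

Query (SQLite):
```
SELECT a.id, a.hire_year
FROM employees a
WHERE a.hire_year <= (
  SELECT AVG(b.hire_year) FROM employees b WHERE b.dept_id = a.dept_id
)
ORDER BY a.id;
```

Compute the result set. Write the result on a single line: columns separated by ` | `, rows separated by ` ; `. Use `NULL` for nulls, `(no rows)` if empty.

1 | 2019 ; 2 | 2013 ; 4 | 2020 ; 5 | 2020 ; 6 | 2019

For each employees row a, compute AVG(hire_year) over rows sharing a.dept_id.
Keep row a if a.hire_year <= that per-group AVG.
  dept_id=1: AVG(hire_year) = 2020.333333
  dept_id=2: AVG(hire_year) = 2019.0
  dept_id=3: AVG(hire_year) = 2020.0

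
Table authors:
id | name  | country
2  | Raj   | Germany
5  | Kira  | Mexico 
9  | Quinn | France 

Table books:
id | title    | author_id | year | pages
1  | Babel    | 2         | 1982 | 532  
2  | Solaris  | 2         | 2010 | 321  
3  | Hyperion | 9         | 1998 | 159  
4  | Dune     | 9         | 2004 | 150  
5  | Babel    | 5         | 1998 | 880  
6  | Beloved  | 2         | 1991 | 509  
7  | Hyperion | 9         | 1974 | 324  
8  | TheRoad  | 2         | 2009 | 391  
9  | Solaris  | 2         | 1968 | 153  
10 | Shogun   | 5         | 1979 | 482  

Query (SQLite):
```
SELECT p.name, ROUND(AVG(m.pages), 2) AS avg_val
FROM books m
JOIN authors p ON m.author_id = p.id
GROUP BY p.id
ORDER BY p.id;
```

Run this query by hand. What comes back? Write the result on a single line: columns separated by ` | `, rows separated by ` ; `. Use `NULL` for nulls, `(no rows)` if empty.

Raj | 381.2 ; Kira | 681 ; Quinn | 211

Join each books row to its authors via author_id.
Group joined rows by authors.id; compute ROUND(AVG(m.pages), 2) per group.
  2: ids {1, 2, 6, 8, 9} → ROUND(AVG(m.pages), 2)=381.2
  5: ids {5, 10} → ROUND(AVG(m.pages), 2)=681
  9: ids {3, 4, 7} → ROUND(AVG(m.pages), 2)=211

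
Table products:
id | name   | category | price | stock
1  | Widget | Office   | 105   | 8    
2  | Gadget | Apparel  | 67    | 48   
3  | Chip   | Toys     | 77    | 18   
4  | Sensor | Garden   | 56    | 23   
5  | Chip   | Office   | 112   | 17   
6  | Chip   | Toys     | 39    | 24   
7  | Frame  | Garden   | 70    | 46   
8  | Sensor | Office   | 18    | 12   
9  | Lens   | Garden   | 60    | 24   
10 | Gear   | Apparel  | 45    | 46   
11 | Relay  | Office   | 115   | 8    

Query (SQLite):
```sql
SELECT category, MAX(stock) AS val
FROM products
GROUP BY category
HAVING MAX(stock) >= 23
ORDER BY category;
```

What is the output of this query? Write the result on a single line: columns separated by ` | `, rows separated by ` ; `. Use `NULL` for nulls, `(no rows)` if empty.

Partition products by category; compute MAX(stock) within each group.
HAVING: keep groups where MAX(stock) >= 23.
  Apparel: ids {2, 10} → MAX(stock)=48
  Garden: ids {4, 7, 9} → MAX(stock)=46
  Office: ids {1, 5, 8, 11} → MAX(stock)=17
  Toys: ids {3, 6} → MAX(stock)=24

Apparel | 48 ; Garden | 46 ; Toys | 24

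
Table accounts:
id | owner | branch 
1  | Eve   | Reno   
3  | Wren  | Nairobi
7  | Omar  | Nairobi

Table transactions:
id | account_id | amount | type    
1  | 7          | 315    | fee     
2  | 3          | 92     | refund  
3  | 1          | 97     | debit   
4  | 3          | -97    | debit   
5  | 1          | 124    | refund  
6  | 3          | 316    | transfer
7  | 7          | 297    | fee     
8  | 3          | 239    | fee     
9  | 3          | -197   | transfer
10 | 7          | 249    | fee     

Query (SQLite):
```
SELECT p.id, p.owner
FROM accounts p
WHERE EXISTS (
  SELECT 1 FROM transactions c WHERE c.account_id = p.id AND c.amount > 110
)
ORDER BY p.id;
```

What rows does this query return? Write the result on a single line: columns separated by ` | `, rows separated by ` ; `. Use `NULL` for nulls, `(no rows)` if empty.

1 | Eve ; 3 | Wren ; 7 | Omar

For each accounts row, check whether any transactions with matching account_id has amount > 110.
Keep rows where that is true.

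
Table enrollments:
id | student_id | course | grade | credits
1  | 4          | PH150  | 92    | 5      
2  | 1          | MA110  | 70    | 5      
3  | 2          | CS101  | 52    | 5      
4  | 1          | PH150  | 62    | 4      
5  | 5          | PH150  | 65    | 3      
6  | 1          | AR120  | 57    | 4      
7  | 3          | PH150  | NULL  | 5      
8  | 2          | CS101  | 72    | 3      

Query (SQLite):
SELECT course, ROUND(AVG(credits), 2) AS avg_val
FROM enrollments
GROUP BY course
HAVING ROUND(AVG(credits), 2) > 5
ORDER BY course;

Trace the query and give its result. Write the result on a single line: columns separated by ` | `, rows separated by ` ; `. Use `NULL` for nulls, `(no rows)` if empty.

Partition enrollments by course; compute ROUND(AVG(credits), 2) within each group.
HAVING: keep groups where ROUND(AVG(credits), 2) > 5.
  AR120: ids {6} → ROUND(AVG(credits), 2)=4
  CS101: ids {3, 8} → ROUND(AVG(credits), 2)=4
  MA110: ids {2} → ROUND(AVG(credits), 2)=5
  PH150: ids {1, 4, 5, 7} → ROUND(AVG(credits), 2)=4.25

(no rows)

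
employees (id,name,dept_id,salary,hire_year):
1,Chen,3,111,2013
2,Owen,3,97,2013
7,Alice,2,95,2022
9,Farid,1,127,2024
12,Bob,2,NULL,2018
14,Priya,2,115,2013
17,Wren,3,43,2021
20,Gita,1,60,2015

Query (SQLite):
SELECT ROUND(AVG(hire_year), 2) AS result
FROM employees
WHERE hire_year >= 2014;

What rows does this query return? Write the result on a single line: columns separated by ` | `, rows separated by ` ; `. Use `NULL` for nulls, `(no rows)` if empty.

Rows where hire_year >= 2014 → hire_year values: [2022, 2024, 2018, 2021, 2015].
AVG = 10100 / 5 (rounded to 2 dp).

2020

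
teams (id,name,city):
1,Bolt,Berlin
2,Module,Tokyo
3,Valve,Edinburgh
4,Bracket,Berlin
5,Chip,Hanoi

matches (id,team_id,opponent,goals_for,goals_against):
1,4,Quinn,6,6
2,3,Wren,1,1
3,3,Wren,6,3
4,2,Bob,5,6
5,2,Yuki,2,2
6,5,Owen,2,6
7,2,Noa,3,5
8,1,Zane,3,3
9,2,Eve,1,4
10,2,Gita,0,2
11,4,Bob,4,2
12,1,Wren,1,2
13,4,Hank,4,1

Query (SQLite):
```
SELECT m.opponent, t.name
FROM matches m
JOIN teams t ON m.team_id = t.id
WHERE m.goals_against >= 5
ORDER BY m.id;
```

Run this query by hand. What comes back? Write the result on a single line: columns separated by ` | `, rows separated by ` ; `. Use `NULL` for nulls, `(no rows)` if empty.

Quinn | Bracket ; Bob | Module ; Owen | Chip ; Noa | Module

Each matches row matches the teams row where team_id = teams.id.
Then keep rows with m.goals_against >= 5.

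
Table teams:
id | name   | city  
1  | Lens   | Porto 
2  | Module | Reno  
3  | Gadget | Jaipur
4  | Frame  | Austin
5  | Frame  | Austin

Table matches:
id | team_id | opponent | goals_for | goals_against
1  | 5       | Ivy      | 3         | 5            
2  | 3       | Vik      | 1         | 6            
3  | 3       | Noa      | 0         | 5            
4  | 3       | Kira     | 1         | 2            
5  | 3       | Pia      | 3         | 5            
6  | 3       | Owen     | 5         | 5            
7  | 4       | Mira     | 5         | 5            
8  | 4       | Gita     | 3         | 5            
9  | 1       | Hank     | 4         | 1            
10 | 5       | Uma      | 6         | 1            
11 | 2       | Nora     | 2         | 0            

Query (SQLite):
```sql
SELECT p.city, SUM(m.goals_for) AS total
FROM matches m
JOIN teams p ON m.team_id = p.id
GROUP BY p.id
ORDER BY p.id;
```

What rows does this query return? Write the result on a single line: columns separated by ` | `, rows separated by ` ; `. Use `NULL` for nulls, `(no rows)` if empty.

Join each matches row to its teams via team_id.
Group joined rows by teams.id; compute SUM(m.goals_for) per group.
  1: ids {9} → SUM(m.goals_for)=4
  2: ids {11} → SUM(m.goals_for)=2
  3: ids {2, 3, 4, 5, 6} → SUM(m.goals_for)=10
  4: ids {7, 8} → SUM(m.goals_for)=8
  5: ids {1, 10} → SUM(m.goals_for)=9

Porto | 4 ; Reno | 2 ; Jaipur | 10 ; Austin | 8 ; Austin | 9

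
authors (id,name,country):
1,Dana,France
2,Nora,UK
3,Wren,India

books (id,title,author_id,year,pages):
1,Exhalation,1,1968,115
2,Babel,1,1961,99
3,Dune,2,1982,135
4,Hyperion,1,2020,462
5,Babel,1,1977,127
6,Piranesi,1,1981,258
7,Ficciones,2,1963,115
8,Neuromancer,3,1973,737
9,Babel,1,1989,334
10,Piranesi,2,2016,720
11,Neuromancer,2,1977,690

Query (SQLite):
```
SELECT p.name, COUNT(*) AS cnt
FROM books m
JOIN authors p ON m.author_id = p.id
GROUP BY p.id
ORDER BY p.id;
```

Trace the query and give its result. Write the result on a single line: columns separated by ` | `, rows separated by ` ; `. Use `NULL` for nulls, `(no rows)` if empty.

Dana | 6 ; Nora | 4 ; Wren | 1

Join each books row to its authors via author_id.
Group joined rows by authors.id; compute COUNT(*) per group.
  1: ids {1, 2, 4, 5, 6, 9} → COUNT(*)=6
  2: ids {3, 7, 10, 11} → COUNT(*)=4
  3: ids {8} → COUNT(*)=1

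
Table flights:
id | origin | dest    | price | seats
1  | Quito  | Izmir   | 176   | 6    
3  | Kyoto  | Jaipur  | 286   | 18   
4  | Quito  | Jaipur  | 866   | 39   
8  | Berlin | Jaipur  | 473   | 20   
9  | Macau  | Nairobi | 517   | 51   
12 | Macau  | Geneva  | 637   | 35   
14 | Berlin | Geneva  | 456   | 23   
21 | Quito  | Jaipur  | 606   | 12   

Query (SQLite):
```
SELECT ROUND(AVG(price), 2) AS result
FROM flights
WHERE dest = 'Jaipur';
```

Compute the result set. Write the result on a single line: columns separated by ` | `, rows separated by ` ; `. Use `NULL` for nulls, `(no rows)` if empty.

557.75

Rows where dest='Jaipur' → price values: [286, 866, 473, 606].
AVG = 2231 / 4 (rounded to 2 dp).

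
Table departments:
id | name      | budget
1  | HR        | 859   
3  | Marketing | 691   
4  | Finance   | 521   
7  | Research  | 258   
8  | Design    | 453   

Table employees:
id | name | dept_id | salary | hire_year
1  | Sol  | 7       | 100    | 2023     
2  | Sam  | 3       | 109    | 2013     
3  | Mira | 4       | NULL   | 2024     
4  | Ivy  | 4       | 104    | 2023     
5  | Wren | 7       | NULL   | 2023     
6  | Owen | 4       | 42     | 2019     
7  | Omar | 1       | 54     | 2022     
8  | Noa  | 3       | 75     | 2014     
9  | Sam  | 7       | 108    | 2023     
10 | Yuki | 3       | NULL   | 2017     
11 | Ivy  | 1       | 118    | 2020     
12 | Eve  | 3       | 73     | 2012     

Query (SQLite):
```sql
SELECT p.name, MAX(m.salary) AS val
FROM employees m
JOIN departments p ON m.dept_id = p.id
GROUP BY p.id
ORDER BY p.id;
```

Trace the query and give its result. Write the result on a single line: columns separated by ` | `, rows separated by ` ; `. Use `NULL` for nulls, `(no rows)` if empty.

HR | 118 ; Marketing | 109 ; Finance | 104 ; Research | 108

Join each employees row to its departments via dept_id.
Group joined rows by departments.id; compute MAX(m.salary) per group.
  1: ids {7, 11} → MAX(m.salary)=118
  3: ids {2, 8, 10, 12} → MAX(m.salary)=109
  4: ids {3, 4, 6} → MAX(m.salary)=104
  7: ids {1, 5, 9} → MAX(m.salary)=108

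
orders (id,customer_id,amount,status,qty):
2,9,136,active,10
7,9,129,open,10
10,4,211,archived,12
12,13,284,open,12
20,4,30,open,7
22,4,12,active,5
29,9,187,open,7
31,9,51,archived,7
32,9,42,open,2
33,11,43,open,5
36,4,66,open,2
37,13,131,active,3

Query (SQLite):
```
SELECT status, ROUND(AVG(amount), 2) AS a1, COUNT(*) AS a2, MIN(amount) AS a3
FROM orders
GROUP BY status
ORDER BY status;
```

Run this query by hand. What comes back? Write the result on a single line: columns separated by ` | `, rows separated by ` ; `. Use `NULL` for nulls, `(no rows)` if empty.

Group orders by status.
Per group compute: ROUND(AVG(amount), 2), COUNT(*), MIN(amount).
  active: ids {2, 22, 37} → ROUND(AVG(amount), 2)=93, COUNT(*)=3, MIN(amount)=12
  archived: ids {10, 31} → ROUND(AVG(amount), 2)=131, COUNT(*)=2, MIN(amount)=51
  open: ids {7, 12, 20, 29, 32, 33, 36} → ROUND(AVG(amount), 2)=111.57, COUNT(*)=7, MIN(amount)=30

active | 93 | 3 | 12 ; archived | 131 | 2 | 51 ; open | 111.57 | 7 | 30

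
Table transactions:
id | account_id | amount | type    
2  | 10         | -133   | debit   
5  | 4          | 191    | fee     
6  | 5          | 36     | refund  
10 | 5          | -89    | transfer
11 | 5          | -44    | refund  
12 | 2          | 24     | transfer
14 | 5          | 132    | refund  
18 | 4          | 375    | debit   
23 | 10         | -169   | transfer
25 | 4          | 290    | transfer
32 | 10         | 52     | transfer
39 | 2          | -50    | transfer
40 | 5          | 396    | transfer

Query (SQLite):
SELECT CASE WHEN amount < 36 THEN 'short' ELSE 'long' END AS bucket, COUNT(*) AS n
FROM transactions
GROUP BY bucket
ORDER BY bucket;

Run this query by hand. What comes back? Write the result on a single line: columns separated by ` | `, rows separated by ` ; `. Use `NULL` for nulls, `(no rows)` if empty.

Bucket rows by amount < 36 → 'short' else 'long'; count each bucket.

long | 7 ; short | 6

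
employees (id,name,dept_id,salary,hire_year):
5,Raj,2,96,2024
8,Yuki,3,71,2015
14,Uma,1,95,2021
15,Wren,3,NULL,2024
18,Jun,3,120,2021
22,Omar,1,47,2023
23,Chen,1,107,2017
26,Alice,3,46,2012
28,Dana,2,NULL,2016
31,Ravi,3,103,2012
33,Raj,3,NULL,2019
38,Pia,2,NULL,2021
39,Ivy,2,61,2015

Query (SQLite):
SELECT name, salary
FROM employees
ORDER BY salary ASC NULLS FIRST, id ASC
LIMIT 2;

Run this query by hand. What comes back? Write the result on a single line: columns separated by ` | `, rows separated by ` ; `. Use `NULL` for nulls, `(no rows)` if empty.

Wren | NULL ; Dana | NULL

Sort by salary asc, tiebreak id asc: (NULL, id=15), (NULL, id=28), (NULL, id=33), (NULL, id=38), (46, id=26) …. Take first 2.
NULLS FIRST: NULL salary rows go before all non-NULL rows (among themselves ordered by id asc).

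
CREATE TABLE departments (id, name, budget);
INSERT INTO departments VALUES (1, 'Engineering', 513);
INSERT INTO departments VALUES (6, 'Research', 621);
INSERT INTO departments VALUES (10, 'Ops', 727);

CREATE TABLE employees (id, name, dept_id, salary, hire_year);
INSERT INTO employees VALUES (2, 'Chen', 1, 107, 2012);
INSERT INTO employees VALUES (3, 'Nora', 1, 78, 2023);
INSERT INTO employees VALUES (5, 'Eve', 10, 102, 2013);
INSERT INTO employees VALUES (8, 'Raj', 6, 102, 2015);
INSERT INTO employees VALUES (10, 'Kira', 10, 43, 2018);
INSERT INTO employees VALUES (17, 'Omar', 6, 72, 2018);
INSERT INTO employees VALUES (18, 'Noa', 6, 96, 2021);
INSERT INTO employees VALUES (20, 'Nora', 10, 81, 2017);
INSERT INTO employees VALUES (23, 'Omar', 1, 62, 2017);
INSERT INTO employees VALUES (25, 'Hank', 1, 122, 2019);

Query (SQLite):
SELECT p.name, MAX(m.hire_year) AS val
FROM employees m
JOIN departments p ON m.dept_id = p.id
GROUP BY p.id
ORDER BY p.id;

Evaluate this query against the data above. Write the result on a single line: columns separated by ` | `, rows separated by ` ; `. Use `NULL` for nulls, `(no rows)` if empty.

Join each employees row to its departments via dept_id.
Group joined rows by departments.id; compute MAX(m.hire_year) per group.
  1: ids {2, 3, 23, 25} → MAX(m.hire_year)=2023
  6: ids {8, 17, 18} → MAX(m.hire_year)=2021
  10: ids {5, 10, 20} → MAX(m.hire_year)=2018

Engineering | 2023 ; Research | 2021 ; Ops | 2018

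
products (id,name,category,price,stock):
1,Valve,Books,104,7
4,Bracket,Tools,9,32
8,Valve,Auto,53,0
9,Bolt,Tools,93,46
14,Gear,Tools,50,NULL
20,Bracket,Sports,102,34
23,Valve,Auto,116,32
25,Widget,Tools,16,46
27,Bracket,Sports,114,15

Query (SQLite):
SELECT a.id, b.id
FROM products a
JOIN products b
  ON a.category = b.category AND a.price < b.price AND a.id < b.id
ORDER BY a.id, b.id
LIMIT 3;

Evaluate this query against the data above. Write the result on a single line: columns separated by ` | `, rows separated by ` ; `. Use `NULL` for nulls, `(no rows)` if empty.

4 | 9 ; 4 | 14 ; 4 | 25

Pairs (a,b) with same category, a.price < b.price, a.id < b.id.
category groups: Auto:{8,23} Books:{1} Sports:{20,27} Tools:{4,9,14,25}
Ordered by (a.id, b.id); first 3.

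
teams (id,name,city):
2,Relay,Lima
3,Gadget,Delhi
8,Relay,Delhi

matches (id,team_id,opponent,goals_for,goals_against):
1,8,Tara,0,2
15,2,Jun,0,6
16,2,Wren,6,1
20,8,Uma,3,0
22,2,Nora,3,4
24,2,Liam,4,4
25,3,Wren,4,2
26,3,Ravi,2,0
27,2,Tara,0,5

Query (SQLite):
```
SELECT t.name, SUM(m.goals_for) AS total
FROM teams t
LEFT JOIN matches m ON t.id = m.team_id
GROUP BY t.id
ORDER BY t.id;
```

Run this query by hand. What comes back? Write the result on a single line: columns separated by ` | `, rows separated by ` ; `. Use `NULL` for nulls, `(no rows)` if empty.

Relay | 13 ; Gadget | 6 ; Relay | 3

LEFT JOIN keeps every teams row; unmatched ones get NULL for matches columns.
Group by teams.id and compute SUM(m.goals_for). SUM over an all-NULL group is NULL.
  2: ids {15, 16, 22, 24, 27} → SUM(m.goals_for)=13
  3: ids {25, 26} → SUM(m.goals_for)=6
  8: ids {1, 20} → SUM(m.goals_for)=3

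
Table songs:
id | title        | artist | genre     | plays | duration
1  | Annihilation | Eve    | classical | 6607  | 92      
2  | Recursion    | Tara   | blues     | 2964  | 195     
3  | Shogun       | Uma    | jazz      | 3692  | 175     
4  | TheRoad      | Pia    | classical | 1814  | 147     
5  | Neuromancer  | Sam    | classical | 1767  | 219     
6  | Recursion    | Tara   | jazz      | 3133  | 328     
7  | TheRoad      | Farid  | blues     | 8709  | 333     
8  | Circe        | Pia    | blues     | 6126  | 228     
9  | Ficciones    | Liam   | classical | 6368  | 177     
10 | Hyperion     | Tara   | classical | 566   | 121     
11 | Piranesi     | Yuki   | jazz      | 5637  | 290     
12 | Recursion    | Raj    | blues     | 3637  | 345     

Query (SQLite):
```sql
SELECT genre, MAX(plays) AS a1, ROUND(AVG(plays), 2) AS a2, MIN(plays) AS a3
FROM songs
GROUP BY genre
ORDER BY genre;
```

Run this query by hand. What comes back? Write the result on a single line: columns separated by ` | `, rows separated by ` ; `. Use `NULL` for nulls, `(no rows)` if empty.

Group songs by genre.
Per group compute: MAX(plays), ROUND(AVG(plays), 2), MIN(plays).
  blues: ids {2, 7, 8, 12} → MAX(plays)=8709, ROUND(AVG(plays), 2)=5359, MIN(plays)=2964
  classical: ids {1, 4, 5, 9, 10} → MAX(plays)=6607, ROUND(AVG(plays), 2)=3424.4, MIN(plays)=566
  jazz: ids {3, 6, 11} → MAX(plays)=5637, ROUND(AVG(plays), 2)=4154, MIN(plays)=3133

blues | 8709 | 5359 | 2964 ; classical | 6607 | 3424.4 | 566 ; jazz | 5637 | 4154 | 3133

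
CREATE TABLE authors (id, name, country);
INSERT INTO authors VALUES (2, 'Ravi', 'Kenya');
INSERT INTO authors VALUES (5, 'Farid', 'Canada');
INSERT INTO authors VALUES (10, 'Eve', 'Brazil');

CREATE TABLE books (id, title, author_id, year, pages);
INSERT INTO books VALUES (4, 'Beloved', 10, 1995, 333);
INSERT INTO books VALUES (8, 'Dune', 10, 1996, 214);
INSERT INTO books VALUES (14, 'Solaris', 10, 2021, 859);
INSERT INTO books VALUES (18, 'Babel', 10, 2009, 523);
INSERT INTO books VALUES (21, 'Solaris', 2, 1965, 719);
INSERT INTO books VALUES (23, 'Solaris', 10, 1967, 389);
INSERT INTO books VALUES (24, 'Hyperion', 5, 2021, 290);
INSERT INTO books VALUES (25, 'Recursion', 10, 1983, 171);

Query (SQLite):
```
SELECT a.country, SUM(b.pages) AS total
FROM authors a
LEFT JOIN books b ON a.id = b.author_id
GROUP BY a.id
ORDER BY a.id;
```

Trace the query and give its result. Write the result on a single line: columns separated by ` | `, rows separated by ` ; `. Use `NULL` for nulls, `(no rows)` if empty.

Kenya | 719 ; Canada | 290 ; Brazil | 2489

LEFT JOIN keeps every authors row; unmatched ones get NULL for books columns.
Group by authors.id and compute SUM(b.pages). SUM over an all-NULL group is NULL.
  2: ids {21} → SUM(b.pages)=719
  5: ids {24} → SUM(b.pages)=290
  10: ids {4, 8, 14, 18, 23, 25} → SUM(b.pages)=2489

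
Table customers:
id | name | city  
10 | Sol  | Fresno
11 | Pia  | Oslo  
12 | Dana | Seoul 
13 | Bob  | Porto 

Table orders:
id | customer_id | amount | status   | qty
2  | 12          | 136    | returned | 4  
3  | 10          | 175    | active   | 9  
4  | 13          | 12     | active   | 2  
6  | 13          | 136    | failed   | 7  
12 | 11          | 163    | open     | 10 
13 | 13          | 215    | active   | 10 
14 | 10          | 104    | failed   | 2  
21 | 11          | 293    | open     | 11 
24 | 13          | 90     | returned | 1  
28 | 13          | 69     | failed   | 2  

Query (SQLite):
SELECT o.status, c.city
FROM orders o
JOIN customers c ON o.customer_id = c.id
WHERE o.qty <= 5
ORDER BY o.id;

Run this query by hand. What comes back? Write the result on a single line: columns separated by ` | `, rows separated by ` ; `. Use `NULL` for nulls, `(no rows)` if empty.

Each orders row matches the customers row where customer_id = customers.id.
Then keep rows with o.qty <= 5.

returned | Seoul ; active | Porto ; failed | Fresno ; returned | Porto ; failed | Porto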